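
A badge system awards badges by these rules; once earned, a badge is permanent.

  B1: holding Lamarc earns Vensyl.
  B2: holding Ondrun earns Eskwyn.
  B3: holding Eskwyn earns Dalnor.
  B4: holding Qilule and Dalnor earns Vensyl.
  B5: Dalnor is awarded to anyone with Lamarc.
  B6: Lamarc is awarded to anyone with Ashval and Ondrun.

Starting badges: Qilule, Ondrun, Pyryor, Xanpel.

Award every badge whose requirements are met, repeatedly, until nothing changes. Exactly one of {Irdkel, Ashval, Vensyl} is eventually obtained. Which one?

Vensyl

With Ondrun, Eskwyn is earned (B2).
With Eskwyn, Dalnor is earned (B3).
With Qilule and Dalnor, Vensyl is earned (B4).
No rule produces Ashval, and it is not given. No rule produces Irdkel, and it is not given.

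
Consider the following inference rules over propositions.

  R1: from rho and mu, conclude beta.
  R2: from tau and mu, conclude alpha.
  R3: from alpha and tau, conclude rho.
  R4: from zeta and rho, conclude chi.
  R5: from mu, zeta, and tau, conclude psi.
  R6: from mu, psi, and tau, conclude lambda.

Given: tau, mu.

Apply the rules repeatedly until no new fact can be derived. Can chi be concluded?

No

chi would need zeta and rho (R4), but zeta is never established.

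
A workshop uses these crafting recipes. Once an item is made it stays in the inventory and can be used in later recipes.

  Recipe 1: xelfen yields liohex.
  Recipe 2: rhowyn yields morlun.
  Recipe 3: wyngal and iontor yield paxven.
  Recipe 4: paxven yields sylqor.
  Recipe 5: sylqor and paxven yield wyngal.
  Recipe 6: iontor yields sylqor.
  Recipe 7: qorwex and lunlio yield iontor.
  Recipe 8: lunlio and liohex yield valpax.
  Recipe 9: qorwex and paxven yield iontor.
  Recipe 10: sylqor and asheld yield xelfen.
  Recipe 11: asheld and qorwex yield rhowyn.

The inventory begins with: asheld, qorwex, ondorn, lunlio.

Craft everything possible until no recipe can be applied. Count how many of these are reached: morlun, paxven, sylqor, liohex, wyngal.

asheld and qorwex → rhowyn (Recipe 11).
Using Recipe 7, qorwex and lunlio make iontor.
iontor → sylqor (Recipe 6).
rhowyn → morlun (Recipe 2).
Using Recipe 10, sylqor and asheld make xelfen.
xelfen → liohex (Recipe 1).
morlun: reached.
paxven would need wyngal and iontor (Recipe 3), but wyngal is never obtained.
sylqor: reached.
liohex: reached.
wyngal would need sylqor and paxven (Recipe 5), but paxven is never obtained.
Reached: morlun, sylqor, and liohex — 3 of the 5.

3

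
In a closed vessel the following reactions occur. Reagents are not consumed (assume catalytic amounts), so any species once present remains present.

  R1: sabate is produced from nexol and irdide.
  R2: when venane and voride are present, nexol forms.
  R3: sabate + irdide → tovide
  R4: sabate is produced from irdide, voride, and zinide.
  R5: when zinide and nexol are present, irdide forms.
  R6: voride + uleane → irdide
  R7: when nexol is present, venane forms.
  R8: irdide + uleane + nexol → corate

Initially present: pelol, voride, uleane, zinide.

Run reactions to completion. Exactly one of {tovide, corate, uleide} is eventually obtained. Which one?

tovide

voride and uleane present → irdide forms (R6).
irdide, voride, and zinide present → sabate forms (R4).
sabate and irdide present → tovide forms (R3).
No rule produces uleide, and it is not given. corate would need irdide, uleane, and nexol (R8), but nexol never forms.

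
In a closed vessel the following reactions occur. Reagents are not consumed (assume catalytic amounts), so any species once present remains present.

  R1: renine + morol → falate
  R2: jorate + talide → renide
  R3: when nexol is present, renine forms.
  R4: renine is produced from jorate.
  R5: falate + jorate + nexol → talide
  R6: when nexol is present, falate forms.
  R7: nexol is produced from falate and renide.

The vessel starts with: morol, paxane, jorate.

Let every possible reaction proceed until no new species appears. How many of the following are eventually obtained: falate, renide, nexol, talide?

jorate present → renine forms (R4).
renine and morol present → falate forms (R1).
falate: reached.
renide would need jorate and talide (R2), but talide never forms.
nexol would need falate and renide (R7), but renide never forms.
talide would need falate, jorate, and nexol (R5), but nexol never forms.
Reached: falate — 1 of the 4.

1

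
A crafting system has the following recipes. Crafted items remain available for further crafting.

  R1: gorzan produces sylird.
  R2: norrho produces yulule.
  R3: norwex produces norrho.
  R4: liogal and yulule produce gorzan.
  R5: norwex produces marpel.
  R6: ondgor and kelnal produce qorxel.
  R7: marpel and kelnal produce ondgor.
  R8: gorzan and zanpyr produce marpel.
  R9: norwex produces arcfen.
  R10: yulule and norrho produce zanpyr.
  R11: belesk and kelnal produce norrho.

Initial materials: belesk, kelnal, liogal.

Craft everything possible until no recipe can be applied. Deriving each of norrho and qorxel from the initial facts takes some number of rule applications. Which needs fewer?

norrho: belesk and kelnal → norrho (R11). [1 rule application]
qorxel: Using R11, belesk and kelnal make norrho. norrho → yulule (R2). yulule and norrho → zanpyr (R10). liogal and yulule → gorzan (R4). Using R8, gorzan and zanpyr make marpel. marpel and kelnal → ondgor (R7). Using R6, ondgor and kelnal make qorxel. [7 rule applications]
norrho needs fewer.

norrho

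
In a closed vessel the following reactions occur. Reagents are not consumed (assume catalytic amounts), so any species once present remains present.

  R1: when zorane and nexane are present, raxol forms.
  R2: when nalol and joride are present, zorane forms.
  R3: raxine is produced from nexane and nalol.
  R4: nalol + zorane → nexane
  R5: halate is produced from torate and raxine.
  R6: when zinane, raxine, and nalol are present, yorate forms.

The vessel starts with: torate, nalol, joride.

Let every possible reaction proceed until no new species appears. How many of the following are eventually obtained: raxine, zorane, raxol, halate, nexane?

nalol and joride present → zorane forms (R2).
nalol and zorane present → nexane forms (R4).
nexane and nalol present → raxine forms (R3).
zorane and nexane present → raxol forms (R1).
torate and raxine present → halate forms (R5).
raxine: reached.
zorane: reached.
raxol: reached.
halate: reached.
nexane: reached.
All 5 are reached.

5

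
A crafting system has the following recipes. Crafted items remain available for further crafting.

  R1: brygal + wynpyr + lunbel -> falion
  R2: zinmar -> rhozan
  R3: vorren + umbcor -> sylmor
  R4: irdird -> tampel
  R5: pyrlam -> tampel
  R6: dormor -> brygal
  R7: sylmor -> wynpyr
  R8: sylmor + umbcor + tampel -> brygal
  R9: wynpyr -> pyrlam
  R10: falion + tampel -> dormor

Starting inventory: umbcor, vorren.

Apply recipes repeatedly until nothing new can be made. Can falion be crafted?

No

falion would need brygal, wynpyr, and lunbel (R1), but lunbel is never obtained.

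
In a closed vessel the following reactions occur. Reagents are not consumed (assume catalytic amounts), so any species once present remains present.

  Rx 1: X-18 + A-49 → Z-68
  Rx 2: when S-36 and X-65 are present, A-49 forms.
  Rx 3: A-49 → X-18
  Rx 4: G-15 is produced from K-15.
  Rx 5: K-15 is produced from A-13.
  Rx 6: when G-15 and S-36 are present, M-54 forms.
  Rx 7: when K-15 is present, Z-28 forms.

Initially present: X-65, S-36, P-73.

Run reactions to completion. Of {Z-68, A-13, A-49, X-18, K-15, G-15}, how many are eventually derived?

S-36 and X-65 present → A-49 forms (Rx 2).
A-49 present → X-18 forms (Rx 3).
X-18 and A-49 present → Z-68 forms (Rx 1).
Z-68: reached.
No rule produces A-13, and it is not given.
A-49: reached.
X-18: reached.
K-15 would need A-13 (Rx 5), but A-13 never forms.
G-15 would need K-15 (Rx 4), but K-15 never forms.
Reached: Z-68, A-49, and X-18 — 3 of the 6.

3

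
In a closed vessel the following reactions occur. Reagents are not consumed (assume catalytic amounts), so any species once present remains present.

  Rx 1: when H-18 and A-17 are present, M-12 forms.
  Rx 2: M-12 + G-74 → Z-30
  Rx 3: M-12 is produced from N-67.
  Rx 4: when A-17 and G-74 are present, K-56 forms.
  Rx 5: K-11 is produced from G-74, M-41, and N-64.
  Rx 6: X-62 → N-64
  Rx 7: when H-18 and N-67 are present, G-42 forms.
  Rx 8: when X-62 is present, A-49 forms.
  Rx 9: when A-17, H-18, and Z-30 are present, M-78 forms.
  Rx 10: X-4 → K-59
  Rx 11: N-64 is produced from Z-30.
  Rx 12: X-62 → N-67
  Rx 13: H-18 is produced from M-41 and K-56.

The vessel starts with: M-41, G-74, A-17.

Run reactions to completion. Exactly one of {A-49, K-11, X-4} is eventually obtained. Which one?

A-17 and G-74 present → K-56 forms (Rx 4).
M-41 and K-56 present → H-18 forms (Rx 13).
H-18 and A-17 present → M-12 forms (Rx 1).
M-12 and G-74 present → Z-30 forms (Rx 2).
Z-30 present → N-64 forms (Rx 11).
G-74, M-41, and N-64 present → K-11 forms (Rx 5).
A-49 would need X-62 (Rx 8), but X-62 never forms. No rule produces X-4, and it is not given.

K-11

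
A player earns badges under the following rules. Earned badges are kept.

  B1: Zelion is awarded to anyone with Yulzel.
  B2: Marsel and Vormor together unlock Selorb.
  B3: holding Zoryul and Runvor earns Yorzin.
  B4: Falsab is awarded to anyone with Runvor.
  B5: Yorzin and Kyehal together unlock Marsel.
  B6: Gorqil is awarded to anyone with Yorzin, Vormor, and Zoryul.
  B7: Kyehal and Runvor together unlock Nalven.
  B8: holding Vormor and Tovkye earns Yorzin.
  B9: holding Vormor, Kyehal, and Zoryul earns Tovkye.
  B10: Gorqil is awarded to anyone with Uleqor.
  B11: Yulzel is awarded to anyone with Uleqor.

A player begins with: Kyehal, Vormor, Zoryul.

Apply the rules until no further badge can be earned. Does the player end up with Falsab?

Falsab would need Runvor (B4), but Runvor is never earned.

No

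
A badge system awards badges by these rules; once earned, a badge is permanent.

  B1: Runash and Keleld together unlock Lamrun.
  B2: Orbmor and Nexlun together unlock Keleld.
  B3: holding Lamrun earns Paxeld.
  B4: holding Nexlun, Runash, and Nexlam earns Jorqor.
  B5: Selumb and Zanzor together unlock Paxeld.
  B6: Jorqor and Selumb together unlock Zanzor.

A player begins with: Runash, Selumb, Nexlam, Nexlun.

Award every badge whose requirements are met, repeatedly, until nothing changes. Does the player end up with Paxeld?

Yes

With Nexlun, Runash, and Nexlam, Jorqor is earned (B4).
With Jorqor and Selumb, Zanzor is earned (B6).
With Selumb and Zanzor, Paxeld is earned (B5).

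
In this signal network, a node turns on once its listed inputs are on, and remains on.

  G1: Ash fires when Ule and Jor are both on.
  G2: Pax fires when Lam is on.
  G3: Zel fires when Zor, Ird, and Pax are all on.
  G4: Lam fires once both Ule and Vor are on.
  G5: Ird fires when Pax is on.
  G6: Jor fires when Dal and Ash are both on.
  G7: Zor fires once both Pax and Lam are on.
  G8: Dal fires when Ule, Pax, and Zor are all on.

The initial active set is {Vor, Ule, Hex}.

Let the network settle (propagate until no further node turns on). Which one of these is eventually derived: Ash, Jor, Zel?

G4: Ule and Vor on → Lam on.
Lam is on, so Pax fires (G2).
Pax and Lam are on, so Zor fires (G7).
Pax is on, so Ird fires (G5).
G3: Zor, Ird, and Pax on → Zel on.
Ash would need Ule and Jor (G1), but Jor never turns on. Jor would need Dal and Ash (G6), but Ash never turns on.

Zel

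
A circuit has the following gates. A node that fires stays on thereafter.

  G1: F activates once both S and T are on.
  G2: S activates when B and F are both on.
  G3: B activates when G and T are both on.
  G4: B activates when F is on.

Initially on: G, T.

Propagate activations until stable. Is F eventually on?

F would need S and T (G1), but S never turns on.

No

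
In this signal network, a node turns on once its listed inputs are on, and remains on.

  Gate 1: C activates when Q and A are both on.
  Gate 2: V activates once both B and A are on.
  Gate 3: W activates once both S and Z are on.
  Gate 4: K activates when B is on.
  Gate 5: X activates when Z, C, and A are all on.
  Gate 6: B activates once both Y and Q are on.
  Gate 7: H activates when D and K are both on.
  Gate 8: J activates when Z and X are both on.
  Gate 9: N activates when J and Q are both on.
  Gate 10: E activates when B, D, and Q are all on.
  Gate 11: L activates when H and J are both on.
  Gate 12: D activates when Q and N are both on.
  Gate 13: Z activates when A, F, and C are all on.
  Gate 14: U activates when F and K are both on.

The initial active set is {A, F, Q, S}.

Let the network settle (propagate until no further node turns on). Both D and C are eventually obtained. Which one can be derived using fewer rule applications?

C: Gate 1: Q and A on → C on. [1 rule application]
D: Gate 1: Q and A on → C on. A, F, and C are on, so Z activates (Gate 13). Z, C, and A are on, so X activates (Gate 5). Z and X are on, so J activates (Gate 8). Gate 9: J and Q on → N on. Q and N are on, so D activates (Gate 12). [6 rule applications]
C needs fewer.

C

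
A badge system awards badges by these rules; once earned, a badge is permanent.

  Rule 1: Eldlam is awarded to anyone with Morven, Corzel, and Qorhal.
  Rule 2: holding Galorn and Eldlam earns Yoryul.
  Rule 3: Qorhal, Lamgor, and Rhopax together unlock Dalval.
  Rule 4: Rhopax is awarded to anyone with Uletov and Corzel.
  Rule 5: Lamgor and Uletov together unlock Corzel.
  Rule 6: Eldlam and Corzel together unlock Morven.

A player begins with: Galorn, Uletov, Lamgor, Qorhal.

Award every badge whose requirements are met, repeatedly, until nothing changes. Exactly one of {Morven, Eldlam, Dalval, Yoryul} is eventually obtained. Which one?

Dalval

With Lamgor and Uletov, Corzel is earned (Rule 5).
With Uletov and Corzel, Rhopax is earned (Rule 4).
With Qorhal, Lamgor, and Rhopax, Dalval is earned (Rule 3).
Yoryul would need Galorn and Eldlam (Rule 2), but Eldlam is never earned. Eldlam would need Morven, Corzel, and Qorhal (Rule 1), but Morven is never earned. Morven would need Eldlam and Corzel (Rule 6), but Eldlam is never earned.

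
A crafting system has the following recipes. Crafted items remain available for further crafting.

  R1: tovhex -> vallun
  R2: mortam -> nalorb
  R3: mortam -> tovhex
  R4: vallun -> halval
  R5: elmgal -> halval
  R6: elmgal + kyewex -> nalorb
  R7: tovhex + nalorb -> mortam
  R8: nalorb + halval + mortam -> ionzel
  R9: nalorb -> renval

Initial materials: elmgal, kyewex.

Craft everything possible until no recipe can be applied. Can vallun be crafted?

No

vallun would need tovhex (R1), but tovhex is never obtained.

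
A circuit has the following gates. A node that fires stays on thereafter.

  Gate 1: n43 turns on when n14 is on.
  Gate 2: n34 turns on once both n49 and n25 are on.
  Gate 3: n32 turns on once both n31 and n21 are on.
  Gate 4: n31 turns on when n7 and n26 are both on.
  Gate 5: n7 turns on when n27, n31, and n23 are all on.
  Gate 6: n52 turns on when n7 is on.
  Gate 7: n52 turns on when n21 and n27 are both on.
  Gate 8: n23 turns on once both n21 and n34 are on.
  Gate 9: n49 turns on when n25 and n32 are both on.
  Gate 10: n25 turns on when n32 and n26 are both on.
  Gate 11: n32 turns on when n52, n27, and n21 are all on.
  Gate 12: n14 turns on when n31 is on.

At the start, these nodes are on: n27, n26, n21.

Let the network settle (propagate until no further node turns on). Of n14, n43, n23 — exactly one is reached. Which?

n23

Gate 7: n21 and n27 on → n52 on.
n52, n27, and n21 are on, so n32 turns on (Gate 11).
Gate 10: n32 and n26 on → n25 on.
n25 and n32 are on, so n49 turns on (Gate 9).
Gate 2: n49 and n25 on → n34 on.
n21 and n34 are on, so n23 turns on (Gate 8).
n43 would need n14 (Gate 1), but n14 never turns on. n14 would need n31 (Gate 12), but n31 never turns on.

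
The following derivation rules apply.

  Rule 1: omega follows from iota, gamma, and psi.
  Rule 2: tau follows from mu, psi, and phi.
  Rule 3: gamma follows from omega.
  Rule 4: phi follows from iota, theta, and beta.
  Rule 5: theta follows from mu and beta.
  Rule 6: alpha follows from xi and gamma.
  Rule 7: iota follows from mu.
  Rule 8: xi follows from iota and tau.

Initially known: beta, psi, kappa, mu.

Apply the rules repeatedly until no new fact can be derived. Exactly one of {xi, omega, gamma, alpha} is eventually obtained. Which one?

mu holds, so iota follows (Rule 7).
From mu and beta, Rule 5 gives theta.
From iota, theta, and beta, Rule 4 gives phi.
mu, psi, and phi hold, so tau follows (Rule 2).
From iota and tau, Rule 8 gives xi.
gamma would need omega (Rule 3), but omega is never established. omega would need iota, gamma, and psi (Rule 1), but gamma is never established. alpha would need xi and gamma (Rule 6), but gamma is never established.

xi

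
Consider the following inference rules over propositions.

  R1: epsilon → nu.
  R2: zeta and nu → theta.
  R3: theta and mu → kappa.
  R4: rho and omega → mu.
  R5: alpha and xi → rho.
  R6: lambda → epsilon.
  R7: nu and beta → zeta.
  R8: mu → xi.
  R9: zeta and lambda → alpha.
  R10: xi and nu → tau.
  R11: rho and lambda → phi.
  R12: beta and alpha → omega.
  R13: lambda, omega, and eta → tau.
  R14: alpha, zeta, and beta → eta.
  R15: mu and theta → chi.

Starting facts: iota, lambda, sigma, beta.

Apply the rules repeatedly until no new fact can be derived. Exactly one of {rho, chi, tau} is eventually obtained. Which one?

tau

From lambda, R6 gives epsilon.
From epsilon, R1 gives nu.
From nu and beta, R7 gives zeta.
From zeta and lambda, R9 gives alpha.
beta and alpha hold, so omega follows (R12).
alpha, zeta, and beta hold, so eta follows (R14).
From lambda, omega, and eta, R13 gives tau.
rho would need alpha and xi (R5), but xi is never established. chi would need mu and theta (R15), but mu is never established.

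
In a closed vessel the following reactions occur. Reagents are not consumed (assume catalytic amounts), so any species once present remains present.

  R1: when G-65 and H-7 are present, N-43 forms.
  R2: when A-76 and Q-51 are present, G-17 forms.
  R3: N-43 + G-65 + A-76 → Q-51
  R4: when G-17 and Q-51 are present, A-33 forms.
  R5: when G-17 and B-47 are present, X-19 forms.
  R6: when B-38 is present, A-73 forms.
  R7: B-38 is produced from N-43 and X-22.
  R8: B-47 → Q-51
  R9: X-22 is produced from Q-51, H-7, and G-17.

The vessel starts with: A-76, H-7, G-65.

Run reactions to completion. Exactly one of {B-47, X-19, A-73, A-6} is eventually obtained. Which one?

G-65 and H-7 present → N-43 forms (R1).
N-43, G-65, and A-76 present → Q-51 forms (R3).
A-76 and Q-51 present → G-17 forms (R2).
Q-51, H-7, and G-17 present → X-22 forms (R9).
N-43 and X-22 present → B-38 forms (R7).
B-38 present → A-73 forms (R6).
No rule produces A-6, and it is not given. X-19 would need G-17 and B-47 (R5), but B-47 never forms. No rule produces B-47, and it is not given.

A-73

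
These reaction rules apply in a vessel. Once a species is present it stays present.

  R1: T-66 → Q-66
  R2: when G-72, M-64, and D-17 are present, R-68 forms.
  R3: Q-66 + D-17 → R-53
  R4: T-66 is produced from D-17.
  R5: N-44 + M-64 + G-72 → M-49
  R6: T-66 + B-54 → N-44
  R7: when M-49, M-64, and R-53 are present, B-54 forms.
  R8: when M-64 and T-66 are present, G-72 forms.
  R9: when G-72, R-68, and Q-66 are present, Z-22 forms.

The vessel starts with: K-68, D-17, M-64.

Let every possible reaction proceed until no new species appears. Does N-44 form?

No

N-44 would need T-66 and B-54 (R6), but B-54 never forms.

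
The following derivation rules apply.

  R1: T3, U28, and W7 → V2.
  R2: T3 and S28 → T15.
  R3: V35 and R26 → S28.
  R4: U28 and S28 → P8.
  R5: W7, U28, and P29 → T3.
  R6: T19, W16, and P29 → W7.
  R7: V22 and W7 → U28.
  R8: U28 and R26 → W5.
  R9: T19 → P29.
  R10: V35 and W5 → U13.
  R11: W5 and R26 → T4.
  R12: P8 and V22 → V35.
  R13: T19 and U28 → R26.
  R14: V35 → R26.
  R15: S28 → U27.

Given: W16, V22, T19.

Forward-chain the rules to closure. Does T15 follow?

No

T15 would need T3 and S28 (R2), but S28 is never established.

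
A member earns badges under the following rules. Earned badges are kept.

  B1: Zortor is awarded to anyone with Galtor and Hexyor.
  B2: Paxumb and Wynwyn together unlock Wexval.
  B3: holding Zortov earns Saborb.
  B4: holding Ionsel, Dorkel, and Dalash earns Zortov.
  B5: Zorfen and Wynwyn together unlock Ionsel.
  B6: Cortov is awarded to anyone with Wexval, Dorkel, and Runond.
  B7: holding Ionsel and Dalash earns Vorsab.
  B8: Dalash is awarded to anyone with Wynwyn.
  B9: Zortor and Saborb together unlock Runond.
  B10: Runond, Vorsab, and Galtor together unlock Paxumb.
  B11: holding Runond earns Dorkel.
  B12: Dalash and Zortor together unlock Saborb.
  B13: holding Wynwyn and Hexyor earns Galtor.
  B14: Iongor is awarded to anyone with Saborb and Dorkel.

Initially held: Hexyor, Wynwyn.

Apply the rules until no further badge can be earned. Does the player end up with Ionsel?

No

Ionsel would need Zorfen and Wynwyn (B5), but Zorfen is never earned.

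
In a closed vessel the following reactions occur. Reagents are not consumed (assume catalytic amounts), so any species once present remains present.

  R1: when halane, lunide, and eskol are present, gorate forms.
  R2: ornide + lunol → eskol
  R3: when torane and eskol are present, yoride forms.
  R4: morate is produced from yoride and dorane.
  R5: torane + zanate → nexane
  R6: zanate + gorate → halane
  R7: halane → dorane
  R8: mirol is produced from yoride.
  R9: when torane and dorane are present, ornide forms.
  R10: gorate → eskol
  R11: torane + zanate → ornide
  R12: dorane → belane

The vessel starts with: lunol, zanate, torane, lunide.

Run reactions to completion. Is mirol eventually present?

torane and zanate present → ornide forms (R11).
ornide and lunol present → eskol forms (R2).
torane and eskol present → yoride forms (R3).
yoride present → mirol forms (R8).

Yes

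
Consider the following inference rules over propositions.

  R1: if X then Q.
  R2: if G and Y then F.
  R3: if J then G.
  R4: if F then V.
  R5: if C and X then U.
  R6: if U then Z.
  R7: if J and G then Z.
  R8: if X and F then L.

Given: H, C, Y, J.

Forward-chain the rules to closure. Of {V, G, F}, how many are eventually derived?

From J, R3 gives G.
From G and Y, R2 gives F.
From F, R4 gives V.
V: reached.
G: reached.
F: reached.
All 3 are reached.

3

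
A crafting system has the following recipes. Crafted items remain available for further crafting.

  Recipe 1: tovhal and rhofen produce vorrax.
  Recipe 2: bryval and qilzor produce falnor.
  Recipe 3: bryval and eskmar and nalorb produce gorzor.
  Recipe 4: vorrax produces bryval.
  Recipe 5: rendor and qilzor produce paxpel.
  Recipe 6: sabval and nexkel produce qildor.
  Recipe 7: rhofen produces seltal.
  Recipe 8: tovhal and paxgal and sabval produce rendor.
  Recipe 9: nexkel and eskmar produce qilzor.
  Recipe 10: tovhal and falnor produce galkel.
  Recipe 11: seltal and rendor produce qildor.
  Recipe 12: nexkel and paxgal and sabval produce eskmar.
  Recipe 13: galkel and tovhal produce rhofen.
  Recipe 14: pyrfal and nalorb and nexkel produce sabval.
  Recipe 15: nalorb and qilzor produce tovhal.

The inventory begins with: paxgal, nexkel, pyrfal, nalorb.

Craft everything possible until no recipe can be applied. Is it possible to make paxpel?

Yes

pyrfal and nalorb and nexkel → sabval (Recipe 14).
nexkel and paxgal and sabval → eskmar (Recipe 12).
Using Recipe 9, nexkel and eskmar make qilzor.
nalorb and qilzor → tovhal (Recipe 15).
Using Recipe 8, tovhal, paxgal, and sabval make rendor.
Using Recipe 5, rendor and qilzor make paxpel.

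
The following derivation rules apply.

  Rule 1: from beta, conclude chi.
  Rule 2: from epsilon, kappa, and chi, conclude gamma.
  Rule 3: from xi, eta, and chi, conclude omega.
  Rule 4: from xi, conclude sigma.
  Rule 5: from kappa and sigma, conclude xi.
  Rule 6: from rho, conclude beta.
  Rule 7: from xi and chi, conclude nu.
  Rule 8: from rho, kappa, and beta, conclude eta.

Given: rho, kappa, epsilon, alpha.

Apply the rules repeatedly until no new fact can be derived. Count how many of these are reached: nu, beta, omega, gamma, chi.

rho holds, so beta follows (Rule 6).
From beta, Rule 1 gives chi.
epsilon, kappa, and chi hold, so gamma follows (Rule 2).
nu would need xi and chi (Rule 7), but xi is never established.
beta: reached.
omega would need xi, eta, and chi (Rule 3), but xi is never established.
gamma: reached.
chi: reached.
Reached: beta, gamma, and chi — 3 of the 5.

3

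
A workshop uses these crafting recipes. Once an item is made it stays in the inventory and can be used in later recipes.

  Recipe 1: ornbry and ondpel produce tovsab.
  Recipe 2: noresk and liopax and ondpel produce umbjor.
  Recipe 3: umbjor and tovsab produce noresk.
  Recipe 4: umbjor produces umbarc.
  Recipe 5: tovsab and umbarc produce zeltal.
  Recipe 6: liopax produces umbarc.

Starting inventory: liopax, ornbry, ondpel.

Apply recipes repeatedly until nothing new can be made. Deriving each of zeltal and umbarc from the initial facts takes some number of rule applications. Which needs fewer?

umbarc

umbarc: Using Recipe 6, liopax makes umbarc. [1 rule application]
zeltal: Using Recipe 1, ornbry and ondpel make tovsab. Using Recipe 6, liopax makes umbarc. tovsab and umbarc → zeltal (Recipe 5). [3 rule applications]
umbarc needs fewer.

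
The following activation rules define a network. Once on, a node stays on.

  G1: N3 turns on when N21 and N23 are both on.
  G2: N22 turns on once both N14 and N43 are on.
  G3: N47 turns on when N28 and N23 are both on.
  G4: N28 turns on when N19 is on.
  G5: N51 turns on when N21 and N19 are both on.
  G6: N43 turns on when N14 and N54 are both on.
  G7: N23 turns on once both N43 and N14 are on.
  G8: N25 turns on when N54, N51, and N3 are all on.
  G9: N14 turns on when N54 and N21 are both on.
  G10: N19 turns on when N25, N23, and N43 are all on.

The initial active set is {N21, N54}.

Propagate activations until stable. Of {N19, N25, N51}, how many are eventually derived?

N19 would need N25, N23, and N43 (G10), but N25 never turns on.
N25 would need N54, N51, and N3 (G8), but N51 never turns on.
N51 would need N21 and N19 (G5), but N19 never turns on.
None of the 3 are reached.

0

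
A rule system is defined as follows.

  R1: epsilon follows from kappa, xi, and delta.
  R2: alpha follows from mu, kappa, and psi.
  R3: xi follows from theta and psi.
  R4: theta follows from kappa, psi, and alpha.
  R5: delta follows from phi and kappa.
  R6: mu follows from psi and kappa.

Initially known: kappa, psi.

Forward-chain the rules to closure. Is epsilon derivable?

epsilon would need kappa, xi, and delta (R1), but delta is never established.

No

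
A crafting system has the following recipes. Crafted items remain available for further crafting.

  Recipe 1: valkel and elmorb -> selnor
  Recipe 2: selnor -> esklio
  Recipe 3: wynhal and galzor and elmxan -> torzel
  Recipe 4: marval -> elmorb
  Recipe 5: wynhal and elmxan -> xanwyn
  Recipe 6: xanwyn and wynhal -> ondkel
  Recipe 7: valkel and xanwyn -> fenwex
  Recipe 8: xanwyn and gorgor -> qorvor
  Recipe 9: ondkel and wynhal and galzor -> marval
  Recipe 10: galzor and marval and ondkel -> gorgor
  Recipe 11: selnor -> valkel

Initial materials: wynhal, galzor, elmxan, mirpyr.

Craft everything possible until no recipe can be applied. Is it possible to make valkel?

valkel would need selnor (Recipe 11), but selnor is never obtained.

No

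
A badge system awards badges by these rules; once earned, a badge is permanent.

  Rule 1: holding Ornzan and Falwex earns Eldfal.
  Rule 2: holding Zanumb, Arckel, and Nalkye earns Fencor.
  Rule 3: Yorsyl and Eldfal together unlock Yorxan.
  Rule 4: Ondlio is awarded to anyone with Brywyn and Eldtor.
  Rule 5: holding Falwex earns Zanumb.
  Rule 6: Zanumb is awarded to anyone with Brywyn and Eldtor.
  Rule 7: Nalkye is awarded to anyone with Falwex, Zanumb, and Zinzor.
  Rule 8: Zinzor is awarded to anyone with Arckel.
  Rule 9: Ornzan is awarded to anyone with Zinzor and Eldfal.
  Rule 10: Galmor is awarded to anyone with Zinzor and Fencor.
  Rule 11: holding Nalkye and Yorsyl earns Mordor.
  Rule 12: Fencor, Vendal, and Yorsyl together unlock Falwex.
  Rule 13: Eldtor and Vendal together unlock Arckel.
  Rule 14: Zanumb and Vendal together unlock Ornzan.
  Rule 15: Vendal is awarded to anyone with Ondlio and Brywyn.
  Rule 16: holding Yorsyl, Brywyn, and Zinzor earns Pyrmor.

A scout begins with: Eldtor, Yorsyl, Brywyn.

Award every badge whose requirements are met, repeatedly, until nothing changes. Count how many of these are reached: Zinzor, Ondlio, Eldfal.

With Brywyn and Eldtor, Ondlio is earned (Rule 4).
With Ondlio and Brywyn, Vendal is earned (Rule 15).
With Eldtor and Vendal, Arckel is earned (Rule 13).
With Arckel, Zinzor is earned (Rule 8).
Zinzor: reached.
Ondlio: reached.
Eldfal would need Ornzan and Falwex (Rule 1), but Falwex is never earned.
Reached: Zinzor and Ondlio — 2 of the 3.

2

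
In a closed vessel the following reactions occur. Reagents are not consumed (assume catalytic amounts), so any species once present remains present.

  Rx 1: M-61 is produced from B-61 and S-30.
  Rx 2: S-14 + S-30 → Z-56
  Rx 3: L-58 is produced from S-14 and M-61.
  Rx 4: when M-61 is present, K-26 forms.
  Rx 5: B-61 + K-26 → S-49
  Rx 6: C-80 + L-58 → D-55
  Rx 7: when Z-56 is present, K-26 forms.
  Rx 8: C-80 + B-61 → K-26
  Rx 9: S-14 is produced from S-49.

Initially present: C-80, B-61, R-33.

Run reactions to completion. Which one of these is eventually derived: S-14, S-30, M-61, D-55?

S-14

C-80 and B-61 present → K-26 forms (Rx 8).
B-61 and K-26 present → S-49 forms (Rx 5).
S-49 present → S-14 forms (Rx 9).
M-61 would need B-61 and S-30 (Rx 1), but S-30 never forms. No rule produces S-30, and it is not given. D-55 would need C-80 and L-58 (Rx 6), but L-58 never forms.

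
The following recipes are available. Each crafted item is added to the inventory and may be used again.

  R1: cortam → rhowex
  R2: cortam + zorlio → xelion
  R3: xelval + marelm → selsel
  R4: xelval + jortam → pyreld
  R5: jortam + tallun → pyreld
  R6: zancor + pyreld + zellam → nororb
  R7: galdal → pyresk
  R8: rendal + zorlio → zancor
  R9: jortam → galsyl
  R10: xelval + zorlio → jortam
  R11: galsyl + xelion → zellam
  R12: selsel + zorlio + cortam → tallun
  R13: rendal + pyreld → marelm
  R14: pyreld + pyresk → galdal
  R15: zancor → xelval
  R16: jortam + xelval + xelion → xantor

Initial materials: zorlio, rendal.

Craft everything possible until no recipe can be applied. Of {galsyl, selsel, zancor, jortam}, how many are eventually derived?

4

Using R8, rendal and zorlio make zancor.
Using R15, zancor makes xelval.
Using R10, xelval and zorlio make jortam.
xelval + jortam → pyreld (R4).
jortam → galsyl (R9).
rendal + pyreld → marelm (R13).
Using R3, xelval and marelm make selsel.
galsyl: reached.
selsel: reached.
zancor: reached.
jortam: reached.
All 4 are reached.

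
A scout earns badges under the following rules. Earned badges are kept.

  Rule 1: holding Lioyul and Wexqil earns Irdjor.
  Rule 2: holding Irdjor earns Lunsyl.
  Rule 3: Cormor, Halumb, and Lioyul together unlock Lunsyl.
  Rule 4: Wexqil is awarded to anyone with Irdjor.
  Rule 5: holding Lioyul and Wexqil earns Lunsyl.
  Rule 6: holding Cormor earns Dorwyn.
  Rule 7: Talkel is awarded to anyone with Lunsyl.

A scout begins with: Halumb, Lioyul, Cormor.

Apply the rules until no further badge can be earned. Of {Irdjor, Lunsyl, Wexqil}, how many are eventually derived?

1

With Cormor, Halumb, and Lioyul, Lunsyl is earned (Rule 3).
Irdjor would need Lioyul and Wexqil (Rule 1), but Wexqil is never earned.
Lunsyl: reached.
Wexqil would need Irdjor (Rule 4), but Irdjor is never earned.
Reached: Lunsyl — 1 of the 3.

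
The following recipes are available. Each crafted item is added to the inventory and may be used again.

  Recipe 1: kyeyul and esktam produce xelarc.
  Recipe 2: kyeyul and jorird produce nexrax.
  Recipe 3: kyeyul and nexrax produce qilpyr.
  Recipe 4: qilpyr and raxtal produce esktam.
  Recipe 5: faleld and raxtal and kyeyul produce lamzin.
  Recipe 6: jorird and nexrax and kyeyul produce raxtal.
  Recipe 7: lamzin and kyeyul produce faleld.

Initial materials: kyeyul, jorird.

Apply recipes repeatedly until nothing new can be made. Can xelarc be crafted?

Yes

Using Recipe 2, kyeyul and jorird make nexrax.
Using Recipe 6, jorird, nexrax, and kyeyul make raxtal.
kyeyul and nexrax → qilpyr (Recipe 3).
qilpyr and raxtal → esktam (Recipe 4).
kyeyul and esktam → xelarc (Recipe 1).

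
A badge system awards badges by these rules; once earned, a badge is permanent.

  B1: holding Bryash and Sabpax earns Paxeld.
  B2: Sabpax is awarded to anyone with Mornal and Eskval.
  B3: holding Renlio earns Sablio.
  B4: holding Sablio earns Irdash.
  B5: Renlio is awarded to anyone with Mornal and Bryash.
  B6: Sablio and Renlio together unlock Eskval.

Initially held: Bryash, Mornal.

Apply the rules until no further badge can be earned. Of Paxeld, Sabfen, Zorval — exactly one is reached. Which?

Paxeld

With Mornal and Bryash, Renlio is earned (B5).
With Renlio, Sablio is earned (B3).
With Sablio and Renlio, Eskval is earned (B6).
With Mornal and Eskval, Sabpax is earned (B2).
With Bryash and Sabpax, Paxeld is earned (B1).
No rule produces Zorval, and it is not given. No rule produces Sabfen, and it is not given.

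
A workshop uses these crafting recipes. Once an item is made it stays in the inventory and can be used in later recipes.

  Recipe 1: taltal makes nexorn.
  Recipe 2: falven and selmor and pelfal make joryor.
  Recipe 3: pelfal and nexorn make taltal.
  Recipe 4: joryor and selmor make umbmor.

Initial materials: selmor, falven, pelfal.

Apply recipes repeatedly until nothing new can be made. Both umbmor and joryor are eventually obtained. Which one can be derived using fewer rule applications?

joryor: Using Recipe 2, falven, selmor, and pelfal make joryor. [1 rule application]
umbmor: Using Recipe 2, falven, selmor, and pelfal make joryor. Using Recipe 4, joryor and selmor make umbmor. [2 rule applications]
joryor needs fewer.

joryor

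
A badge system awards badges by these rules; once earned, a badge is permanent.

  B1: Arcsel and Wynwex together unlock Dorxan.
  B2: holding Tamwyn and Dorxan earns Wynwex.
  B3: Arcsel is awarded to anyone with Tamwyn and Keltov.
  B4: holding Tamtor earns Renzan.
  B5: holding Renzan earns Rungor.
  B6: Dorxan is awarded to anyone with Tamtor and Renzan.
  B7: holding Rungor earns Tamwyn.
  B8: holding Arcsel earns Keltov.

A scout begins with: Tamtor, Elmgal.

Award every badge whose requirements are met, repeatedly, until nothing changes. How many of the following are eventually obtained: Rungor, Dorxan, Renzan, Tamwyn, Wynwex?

With Tamtor, Renzan is earned (B4).
With Tamtor and Renzan, Dorxan is earned (B6).
With Renzan, Rungor is earned (B5).
With Rungor, Tamwyn is earned (B7).
With Tamwyn and Dorxan, Wynwex is earned (B2).
Rungor: reached.
Dorxan: reached.
Renzan: reached.
Tamwyn: reached.
Wynwex: reached.
All 5 are reached.

5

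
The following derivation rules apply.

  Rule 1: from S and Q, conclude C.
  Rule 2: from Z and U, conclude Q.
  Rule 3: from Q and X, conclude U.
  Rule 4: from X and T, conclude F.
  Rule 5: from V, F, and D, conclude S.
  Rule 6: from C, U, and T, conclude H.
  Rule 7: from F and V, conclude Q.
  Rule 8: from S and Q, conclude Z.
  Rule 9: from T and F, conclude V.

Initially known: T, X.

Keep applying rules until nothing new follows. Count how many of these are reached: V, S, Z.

X and T hold, so F follows (Rule 4).
From T and F, Rule 9 gives V.
V: reached.
S would need V, F, and D (Rule 5), but D is never established.
Z would need S and Q (Rule 8), but S is never established.
Reached: V — 1 of the 3.

1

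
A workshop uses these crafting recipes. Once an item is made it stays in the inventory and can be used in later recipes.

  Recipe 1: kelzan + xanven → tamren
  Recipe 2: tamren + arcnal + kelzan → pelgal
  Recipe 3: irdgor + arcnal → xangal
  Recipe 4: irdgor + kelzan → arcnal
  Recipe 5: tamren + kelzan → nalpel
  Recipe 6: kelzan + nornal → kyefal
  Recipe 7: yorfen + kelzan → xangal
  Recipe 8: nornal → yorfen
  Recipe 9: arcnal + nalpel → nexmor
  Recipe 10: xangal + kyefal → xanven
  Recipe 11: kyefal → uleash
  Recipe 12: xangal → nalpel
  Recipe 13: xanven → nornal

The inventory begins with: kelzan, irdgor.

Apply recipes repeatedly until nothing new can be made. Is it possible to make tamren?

No

tamren would need kelzan and xanven (Recipe 1), but xanven is never obtained.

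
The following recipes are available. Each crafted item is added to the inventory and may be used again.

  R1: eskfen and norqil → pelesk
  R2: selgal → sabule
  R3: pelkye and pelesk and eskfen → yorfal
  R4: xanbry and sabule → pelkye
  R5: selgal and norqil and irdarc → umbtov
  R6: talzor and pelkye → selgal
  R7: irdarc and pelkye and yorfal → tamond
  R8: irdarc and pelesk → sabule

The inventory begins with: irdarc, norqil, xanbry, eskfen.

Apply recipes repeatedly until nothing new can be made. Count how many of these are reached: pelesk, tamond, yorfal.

eskfen and norqil → pelesk (R1).
irdarc and pelesk → sabule (R8).
xanbry and sabule → pelkye (R4).
Using R3, pelkye, pelesk, and eskfen make yorfal.
Using R7, irdarc, pelkye, and yorfal make tamond.
pelesk: reached.
tamond: reached.
yorfal: reached.
All 3 are reached.

3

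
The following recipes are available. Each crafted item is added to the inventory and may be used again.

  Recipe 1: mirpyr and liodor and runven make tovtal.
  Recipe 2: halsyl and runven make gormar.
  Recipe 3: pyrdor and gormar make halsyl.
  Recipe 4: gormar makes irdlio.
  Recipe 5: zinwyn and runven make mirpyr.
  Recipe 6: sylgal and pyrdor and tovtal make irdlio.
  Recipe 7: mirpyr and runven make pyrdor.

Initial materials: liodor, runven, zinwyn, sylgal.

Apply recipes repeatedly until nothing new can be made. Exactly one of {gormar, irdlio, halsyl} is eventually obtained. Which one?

irdlio

Using Recipe 5, zinwyn and runven make mirpyr.
mirpyr and liodor and runven → tovtal (Recipe 1).
Using Recipe 7, mirpyr and runven make pyrdor.
sylgal and pyrdor and tovtal → irdlio (Recipe 6).
gormar would need halsyl and runven (Recipe 2), but halsyl is never obtained. halsyl would need pyrdor and gormar (Recipe 3), but gormar is never obtained.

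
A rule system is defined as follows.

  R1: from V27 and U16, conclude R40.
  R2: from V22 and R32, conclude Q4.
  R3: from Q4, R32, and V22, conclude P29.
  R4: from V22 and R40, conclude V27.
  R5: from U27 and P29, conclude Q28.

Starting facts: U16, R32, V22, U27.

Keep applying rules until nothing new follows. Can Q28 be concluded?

V22 and R32 hold, so Q4 follows (R2).
Q4, R32, and V22 hold, so P29 follows (R3).
U27 and P29 hold, so Q28 follows (R5).

Yes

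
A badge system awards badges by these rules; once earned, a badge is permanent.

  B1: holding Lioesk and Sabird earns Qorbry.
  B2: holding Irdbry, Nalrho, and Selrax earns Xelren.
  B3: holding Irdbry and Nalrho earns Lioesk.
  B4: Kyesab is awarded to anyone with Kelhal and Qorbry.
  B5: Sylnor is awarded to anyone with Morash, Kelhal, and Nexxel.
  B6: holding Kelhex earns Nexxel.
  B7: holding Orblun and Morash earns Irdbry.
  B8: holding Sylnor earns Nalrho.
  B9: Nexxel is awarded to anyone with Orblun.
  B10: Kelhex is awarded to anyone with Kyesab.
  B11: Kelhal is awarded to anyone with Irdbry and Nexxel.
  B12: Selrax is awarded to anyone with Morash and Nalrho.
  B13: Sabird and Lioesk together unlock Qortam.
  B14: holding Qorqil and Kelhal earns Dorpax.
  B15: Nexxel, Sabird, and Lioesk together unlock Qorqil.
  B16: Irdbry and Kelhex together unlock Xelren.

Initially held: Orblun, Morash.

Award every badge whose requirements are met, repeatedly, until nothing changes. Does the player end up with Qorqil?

Qorqil would need Nexxel, Sabird, and Lioesk (B15), but Sabird is never earned.

No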